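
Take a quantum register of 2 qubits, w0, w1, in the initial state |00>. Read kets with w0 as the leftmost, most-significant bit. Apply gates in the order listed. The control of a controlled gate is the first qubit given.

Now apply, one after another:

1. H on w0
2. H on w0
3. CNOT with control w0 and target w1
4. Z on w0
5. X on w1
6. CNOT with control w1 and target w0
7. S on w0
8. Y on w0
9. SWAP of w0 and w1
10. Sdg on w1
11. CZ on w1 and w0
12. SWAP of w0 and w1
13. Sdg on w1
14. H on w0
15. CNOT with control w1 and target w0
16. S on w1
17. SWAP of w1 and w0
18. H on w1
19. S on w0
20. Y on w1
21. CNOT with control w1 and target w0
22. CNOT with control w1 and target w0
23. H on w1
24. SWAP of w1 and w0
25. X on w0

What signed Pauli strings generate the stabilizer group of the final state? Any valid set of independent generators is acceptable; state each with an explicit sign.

One valid set of independent stabilizer generators is -XI, -IZ (any independent generating set of the same group is equally correct).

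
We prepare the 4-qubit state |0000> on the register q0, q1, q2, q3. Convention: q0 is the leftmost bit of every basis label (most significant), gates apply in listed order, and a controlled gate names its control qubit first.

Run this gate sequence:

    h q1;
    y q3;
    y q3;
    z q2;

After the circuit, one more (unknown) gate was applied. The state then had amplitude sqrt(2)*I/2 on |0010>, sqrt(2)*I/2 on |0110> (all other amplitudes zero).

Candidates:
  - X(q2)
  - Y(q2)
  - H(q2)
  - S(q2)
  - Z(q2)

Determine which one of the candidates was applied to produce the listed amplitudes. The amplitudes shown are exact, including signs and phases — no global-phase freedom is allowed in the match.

It was Y(q2) that produced the state shown.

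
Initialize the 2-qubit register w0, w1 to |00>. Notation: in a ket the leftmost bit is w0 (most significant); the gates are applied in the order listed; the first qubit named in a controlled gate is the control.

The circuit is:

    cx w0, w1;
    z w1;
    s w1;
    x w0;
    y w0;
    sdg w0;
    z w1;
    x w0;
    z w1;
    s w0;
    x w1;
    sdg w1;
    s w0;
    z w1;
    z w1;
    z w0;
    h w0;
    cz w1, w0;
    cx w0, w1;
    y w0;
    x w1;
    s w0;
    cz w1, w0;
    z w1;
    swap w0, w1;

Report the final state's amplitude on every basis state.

The resulting statevector has amplitude 0 on |00>, sqrt(2)/2 on |01>, -sqrt(2)*I/2 on |10>, 0 on |11>.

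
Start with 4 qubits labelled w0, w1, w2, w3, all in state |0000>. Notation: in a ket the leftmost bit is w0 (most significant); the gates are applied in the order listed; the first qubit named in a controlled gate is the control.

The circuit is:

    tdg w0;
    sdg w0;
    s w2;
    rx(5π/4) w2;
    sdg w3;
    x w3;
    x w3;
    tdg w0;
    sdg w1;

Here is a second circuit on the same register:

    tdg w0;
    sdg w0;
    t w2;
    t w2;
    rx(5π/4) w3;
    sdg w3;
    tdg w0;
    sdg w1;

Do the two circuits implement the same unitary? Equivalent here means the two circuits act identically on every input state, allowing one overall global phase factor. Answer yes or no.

No, they are not equivalent — no single phase factor reconciles the two unitaries.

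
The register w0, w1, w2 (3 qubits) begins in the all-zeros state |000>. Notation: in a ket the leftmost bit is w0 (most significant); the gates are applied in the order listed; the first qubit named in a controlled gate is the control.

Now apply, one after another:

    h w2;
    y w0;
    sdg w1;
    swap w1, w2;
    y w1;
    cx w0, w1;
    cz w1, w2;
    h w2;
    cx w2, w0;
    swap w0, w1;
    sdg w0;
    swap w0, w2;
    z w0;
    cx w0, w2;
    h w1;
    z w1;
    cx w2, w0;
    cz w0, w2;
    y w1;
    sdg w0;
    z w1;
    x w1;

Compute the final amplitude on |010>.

|010> carries amplitude sqrt(2)*I/4 in the final state.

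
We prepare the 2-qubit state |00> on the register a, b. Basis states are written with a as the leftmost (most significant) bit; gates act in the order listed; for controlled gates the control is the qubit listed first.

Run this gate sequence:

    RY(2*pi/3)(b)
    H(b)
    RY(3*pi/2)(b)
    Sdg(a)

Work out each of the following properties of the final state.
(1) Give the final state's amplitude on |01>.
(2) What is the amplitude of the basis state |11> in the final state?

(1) The final state's coefficient on |01> equals sqrt(3)/2.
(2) The final state's coefficient on |11> equals 0.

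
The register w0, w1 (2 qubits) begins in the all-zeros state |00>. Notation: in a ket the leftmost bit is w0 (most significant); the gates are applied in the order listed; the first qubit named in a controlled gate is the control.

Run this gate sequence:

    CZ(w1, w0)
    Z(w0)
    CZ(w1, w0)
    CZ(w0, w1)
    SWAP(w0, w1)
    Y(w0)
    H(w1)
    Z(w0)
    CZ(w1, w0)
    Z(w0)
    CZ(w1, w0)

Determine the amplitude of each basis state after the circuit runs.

The resulting statevector has amplitude 0 on |00>, 0 on |01>, sqrt(2)*I/2 on |10>, sqrt(2)*I/2 on |11>.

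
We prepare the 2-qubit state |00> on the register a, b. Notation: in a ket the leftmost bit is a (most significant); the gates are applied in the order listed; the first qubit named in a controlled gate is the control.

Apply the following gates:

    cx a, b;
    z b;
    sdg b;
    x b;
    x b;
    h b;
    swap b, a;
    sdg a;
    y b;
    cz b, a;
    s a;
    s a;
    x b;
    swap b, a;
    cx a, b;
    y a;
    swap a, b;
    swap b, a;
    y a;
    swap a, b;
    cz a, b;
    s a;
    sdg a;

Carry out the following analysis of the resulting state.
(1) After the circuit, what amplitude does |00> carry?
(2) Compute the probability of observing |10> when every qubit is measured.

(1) |00> carries amplitude sqrt(2)*I/2 in the final state.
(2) Outcome |10> occurs with probability 1/2.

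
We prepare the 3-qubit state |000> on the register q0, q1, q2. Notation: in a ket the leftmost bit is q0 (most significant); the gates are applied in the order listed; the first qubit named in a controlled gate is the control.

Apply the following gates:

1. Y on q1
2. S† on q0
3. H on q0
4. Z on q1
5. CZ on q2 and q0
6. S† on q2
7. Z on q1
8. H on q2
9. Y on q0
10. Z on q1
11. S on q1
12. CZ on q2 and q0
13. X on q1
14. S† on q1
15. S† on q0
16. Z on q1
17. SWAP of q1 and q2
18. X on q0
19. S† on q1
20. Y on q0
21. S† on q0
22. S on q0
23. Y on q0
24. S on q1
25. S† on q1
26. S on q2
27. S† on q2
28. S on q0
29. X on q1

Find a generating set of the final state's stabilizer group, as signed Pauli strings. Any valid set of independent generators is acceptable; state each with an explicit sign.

The final state is stabilized by the group generated by -XZI, -ZYI, +IIZ; other independent generating sets are equally valid. Key observation: the block from step 19 through step 24 cancels to the identity and can be dropped.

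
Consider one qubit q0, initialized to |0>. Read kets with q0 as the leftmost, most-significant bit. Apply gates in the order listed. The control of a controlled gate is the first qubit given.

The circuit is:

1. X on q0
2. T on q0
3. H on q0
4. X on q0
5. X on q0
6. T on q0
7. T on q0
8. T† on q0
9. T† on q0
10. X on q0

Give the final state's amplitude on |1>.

The final state's coefficient on |1> equals sqrt(2)*exp(I*pi/4)/2.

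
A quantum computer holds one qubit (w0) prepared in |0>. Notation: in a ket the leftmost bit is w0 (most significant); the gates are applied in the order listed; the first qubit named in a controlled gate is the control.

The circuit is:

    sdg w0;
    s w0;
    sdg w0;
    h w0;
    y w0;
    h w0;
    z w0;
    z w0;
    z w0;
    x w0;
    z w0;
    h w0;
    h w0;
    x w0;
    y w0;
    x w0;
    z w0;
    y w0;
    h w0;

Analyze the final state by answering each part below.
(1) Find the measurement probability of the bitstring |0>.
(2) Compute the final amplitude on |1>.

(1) The probability of measuring |0> is 1/2.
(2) |1> carries amplitude sqrt(2)*I/2 in the final state.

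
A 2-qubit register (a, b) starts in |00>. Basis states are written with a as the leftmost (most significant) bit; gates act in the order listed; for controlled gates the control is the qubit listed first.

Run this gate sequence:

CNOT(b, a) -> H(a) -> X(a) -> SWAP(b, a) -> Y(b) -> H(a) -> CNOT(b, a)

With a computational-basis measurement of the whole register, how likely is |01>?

The probability of measuring |01> is 1/4.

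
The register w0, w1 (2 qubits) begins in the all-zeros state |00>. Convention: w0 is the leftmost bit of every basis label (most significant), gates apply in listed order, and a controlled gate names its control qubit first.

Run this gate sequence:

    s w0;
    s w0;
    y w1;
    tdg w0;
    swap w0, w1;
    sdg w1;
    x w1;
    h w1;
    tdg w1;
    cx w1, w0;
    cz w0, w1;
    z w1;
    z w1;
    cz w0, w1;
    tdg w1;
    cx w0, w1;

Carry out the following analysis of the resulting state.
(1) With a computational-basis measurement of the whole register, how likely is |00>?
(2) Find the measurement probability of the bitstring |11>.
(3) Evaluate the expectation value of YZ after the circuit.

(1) A full measurement returns |00> with probability 0.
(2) The probability of measuring |11> is 1/2.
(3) The observable YZ averages to 1.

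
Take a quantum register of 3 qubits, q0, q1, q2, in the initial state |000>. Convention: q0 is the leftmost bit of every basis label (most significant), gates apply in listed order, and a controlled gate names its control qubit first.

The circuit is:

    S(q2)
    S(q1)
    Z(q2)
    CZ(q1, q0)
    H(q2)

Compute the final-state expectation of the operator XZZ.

In the final state, XZZ has expectation 0.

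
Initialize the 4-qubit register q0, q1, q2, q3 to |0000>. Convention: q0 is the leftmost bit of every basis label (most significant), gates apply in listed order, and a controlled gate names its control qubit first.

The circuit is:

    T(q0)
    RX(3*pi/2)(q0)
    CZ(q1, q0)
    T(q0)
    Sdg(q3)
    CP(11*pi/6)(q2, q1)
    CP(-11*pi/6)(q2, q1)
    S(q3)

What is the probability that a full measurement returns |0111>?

Outcome |0111> occurs with probability 0.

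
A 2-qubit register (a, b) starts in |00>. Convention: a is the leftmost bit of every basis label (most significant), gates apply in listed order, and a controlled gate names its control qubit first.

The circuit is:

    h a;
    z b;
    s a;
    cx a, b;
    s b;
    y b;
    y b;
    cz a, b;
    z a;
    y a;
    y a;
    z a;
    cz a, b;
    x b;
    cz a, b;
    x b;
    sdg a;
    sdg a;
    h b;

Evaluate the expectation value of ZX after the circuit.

The expectation value of ZX is 1. Key observation: the block from step 8 through step 13 cancels to the identity and can be dropped.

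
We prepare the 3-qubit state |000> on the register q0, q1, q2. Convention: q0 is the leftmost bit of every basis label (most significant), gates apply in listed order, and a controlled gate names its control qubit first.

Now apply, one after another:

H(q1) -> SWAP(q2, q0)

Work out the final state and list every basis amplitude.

The final amplitudes are sqrt(2)/2 on |000>, sqrt(2)/2 on |010>, and 0 on every other basis state.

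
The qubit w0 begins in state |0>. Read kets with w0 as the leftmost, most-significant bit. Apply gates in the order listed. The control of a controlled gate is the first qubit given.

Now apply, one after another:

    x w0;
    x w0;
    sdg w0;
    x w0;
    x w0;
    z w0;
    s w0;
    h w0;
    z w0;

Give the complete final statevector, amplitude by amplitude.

The resulting statevector has amplitude sqrt(2)/2 on |0>, -sqrt(2)/2 on |1>.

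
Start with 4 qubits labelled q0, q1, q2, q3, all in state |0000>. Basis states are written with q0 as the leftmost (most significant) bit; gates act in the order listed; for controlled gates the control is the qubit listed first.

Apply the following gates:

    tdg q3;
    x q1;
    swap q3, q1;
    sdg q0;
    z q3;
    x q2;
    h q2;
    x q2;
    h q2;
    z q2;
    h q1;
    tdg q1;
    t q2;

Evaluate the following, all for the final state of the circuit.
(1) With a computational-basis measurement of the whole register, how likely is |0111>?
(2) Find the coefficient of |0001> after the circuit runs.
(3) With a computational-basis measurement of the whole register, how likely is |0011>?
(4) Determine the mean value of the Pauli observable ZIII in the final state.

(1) Outcome |0111> occurs with probability 1/2. Key observation: steps 7-10 multiply out to the identity, so the circuit reduces to the remaining gates.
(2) |0001> carries amplitude 0 in the final state.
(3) Outcome |0011> occurs with probability 1/2.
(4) The expectation value of ZIII is 1.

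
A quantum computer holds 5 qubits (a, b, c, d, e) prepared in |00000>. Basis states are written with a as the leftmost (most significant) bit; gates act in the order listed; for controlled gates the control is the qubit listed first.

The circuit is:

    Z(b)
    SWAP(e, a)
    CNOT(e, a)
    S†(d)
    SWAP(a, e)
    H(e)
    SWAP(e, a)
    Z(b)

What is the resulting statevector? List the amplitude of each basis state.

The resulting statevector has amplitude sqrt(2)/2 on |00000>, sqrt(2)/2 on |10000>, and 0 on every other basis state.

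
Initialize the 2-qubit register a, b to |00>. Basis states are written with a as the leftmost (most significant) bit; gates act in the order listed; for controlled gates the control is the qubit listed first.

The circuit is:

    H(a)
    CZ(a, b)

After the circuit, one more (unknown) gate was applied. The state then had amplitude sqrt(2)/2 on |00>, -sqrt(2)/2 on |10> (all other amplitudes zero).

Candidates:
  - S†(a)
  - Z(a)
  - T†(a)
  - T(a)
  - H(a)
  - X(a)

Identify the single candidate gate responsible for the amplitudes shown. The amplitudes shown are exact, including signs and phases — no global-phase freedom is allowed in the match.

It was Z(a) that produced the state shown.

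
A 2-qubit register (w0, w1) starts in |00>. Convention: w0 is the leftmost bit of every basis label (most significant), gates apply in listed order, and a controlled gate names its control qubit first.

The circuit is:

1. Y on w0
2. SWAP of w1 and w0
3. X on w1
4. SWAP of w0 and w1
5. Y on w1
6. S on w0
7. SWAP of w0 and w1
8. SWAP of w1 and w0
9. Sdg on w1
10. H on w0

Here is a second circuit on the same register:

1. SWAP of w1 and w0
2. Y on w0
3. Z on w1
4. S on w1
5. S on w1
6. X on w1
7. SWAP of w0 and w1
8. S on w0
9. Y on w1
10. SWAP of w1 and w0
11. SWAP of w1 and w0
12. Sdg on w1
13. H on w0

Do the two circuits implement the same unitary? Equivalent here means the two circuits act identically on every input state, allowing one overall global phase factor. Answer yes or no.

No — the two circuits implement different unitaries, even allowing a global phase.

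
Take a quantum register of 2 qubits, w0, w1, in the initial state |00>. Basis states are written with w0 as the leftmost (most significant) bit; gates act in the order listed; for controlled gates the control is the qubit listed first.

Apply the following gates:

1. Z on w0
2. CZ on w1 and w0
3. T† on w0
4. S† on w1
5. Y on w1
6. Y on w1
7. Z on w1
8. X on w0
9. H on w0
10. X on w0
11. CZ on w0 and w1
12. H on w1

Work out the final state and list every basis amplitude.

After the circuit, the state carries amplitude -1/2 on |00>, -1/2 on |01>, 1/2 on |10>, 1/2 on |11>.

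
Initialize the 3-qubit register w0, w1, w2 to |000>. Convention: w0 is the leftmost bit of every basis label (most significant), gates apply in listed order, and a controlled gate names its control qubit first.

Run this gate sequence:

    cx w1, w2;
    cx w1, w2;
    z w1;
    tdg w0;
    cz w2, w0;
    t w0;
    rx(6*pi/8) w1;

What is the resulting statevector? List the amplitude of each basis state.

The final amplitudes are sqrt(2 - sqrt(2))/2 on |000>, -I*sqrt(sqrt(2) + 2)/2 on |010>, and 0 on every other basis state.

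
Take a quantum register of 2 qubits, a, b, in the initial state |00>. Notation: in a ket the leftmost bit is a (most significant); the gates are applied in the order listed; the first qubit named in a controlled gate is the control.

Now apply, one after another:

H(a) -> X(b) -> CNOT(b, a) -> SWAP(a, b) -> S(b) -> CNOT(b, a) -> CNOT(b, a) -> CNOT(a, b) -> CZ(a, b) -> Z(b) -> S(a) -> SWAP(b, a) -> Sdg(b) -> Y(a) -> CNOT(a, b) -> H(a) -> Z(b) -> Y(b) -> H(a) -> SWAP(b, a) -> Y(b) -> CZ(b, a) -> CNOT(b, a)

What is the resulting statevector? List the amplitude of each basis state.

The resulting statevector has amplitude 0 on |00>, 0 on |01>, -sqrt(2)/2 on |10>, sqrt(2)*I/2 on |11>.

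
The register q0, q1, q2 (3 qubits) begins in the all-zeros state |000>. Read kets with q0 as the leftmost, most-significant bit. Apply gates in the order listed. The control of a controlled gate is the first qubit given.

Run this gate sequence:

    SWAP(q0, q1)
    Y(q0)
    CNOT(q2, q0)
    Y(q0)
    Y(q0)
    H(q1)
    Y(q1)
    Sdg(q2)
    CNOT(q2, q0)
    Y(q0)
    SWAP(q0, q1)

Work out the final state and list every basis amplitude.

The final amplitudes are -sqrt(2)*I/2 on |000>, sqrt(2)*I/2 on |100>, and 0 on every other basis state.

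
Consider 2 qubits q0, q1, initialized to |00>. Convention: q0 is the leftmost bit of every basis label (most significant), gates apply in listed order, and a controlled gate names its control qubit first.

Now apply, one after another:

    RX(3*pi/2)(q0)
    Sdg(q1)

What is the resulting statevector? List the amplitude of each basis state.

The resulting statevector has amplitude -sqrt(2)/2 on |00>, 0 on |01>, -sqrt(2)*I/2 on |10>, 0 on |11>.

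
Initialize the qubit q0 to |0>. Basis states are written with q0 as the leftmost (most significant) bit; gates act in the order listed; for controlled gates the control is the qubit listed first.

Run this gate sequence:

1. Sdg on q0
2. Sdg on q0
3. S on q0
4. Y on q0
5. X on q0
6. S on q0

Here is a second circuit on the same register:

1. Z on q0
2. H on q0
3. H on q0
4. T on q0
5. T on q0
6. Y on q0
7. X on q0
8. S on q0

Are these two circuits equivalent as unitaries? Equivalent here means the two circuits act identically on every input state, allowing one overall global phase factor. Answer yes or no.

Yes, they are equivalent — the unitaries differ by at most a global phase.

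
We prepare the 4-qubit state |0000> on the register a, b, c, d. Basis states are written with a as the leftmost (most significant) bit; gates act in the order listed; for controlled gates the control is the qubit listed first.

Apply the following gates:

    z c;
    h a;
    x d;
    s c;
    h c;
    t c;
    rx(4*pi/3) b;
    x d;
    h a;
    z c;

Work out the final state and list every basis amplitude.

After the circuit, the state carries amplitude -sqrt(2)/4 on |0000>, sqrt(2)*exp(I*pi/4)/4 on |0010>, -sqrt(6)*I/4 on |0100>, sqrt(6)*exp(3*I*pi/4)/4 on |0110>, and 0 on every other basis state.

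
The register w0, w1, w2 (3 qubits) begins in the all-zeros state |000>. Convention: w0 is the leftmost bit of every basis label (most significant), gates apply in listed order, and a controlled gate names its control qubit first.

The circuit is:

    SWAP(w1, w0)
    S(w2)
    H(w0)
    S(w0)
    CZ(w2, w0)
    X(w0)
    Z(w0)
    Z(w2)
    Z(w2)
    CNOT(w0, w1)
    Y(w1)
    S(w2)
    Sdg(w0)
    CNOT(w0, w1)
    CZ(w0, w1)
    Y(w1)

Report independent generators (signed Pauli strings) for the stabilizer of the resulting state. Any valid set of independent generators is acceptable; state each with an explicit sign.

The final state is stabilized by the group generated by +XII, +IZI, +IIZ; other independent generating sets are equally valid.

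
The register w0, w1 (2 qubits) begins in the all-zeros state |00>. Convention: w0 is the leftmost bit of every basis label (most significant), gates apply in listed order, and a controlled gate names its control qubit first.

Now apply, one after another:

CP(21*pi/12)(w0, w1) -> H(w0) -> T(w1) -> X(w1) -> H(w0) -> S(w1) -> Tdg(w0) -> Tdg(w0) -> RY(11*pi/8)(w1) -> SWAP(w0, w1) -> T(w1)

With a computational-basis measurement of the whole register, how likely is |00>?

The probability of measuring |00> is sin(5*pi/16)**2.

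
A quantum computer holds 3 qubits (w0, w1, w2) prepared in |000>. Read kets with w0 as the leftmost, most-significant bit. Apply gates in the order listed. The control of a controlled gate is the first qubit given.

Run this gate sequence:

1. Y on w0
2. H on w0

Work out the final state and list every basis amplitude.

After the circuit, the state carries amplitude sqrt(2)*I/2 on |000>, -sqrt(2)*I/2 on |100>, and 0 on every other basis state.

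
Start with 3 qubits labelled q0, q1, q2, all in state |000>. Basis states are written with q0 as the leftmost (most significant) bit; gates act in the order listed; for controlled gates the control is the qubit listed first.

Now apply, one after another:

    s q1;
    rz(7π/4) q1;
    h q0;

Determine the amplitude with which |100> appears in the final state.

The amplitude on |100> is -sqrt(2)*exp(I*pi/8)/2.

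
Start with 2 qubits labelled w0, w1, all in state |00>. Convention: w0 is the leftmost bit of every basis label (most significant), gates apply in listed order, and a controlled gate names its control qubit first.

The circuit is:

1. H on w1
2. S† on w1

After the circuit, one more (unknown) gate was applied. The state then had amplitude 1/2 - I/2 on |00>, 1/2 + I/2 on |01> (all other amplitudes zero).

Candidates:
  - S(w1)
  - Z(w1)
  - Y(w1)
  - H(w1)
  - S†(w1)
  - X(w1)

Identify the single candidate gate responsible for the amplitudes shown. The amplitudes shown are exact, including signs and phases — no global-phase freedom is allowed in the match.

The applied gate was H(w1).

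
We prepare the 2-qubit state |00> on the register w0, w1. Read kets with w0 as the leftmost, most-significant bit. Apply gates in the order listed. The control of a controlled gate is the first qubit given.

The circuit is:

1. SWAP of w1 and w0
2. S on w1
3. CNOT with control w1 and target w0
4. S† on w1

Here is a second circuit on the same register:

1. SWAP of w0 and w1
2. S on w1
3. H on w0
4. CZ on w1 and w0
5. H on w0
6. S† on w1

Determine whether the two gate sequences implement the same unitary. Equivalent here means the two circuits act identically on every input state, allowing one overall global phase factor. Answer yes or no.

Yes — the two circuits implement the same unitary up to a global phase.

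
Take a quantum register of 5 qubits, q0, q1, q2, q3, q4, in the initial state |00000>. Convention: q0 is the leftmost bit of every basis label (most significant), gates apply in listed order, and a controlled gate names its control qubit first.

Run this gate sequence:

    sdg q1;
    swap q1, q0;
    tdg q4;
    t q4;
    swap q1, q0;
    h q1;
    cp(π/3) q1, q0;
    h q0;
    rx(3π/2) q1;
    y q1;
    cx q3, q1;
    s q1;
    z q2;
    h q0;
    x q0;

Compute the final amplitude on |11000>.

The final state's coefficient on |11000> equals 1/2 + I/2. Key observation: steps 2-5 multiply out to the identity, so the circuit reduces to the remaining gates.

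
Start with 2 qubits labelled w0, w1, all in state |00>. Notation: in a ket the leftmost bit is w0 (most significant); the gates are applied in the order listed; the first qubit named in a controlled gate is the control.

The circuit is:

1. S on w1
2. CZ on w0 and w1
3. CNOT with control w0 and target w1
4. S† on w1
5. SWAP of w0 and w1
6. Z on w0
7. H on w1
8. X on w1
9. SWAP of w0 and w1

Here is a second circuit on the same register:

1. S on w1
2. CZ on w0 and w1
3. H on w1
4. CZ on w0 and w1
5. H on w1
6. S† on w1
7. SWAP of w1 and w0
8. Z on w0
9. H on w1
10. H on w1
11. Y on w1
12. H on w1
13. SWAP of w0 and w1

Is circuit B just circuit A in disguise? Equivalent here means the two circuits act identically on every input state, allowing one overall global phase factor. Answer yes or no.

No — the two circuits implement different unitaries, even allowing a global phase.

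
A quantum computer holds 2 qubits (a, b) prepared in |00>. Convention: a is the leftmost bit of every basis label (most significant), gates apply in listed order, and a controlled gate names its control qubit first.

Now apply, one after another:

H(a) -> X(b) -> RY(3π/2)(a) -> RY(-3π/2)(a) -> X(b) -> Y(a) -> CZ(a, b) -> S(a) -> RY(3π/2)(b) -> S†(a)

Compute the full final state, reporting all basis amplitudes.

The final amplitudes are I/2 on |00>, -I/2 on |01>, -I/2 on |10>, I/2 on |11>. Key observation: steps 2-5 multiply out to the identity, so the circuit reduces to the remaining gates.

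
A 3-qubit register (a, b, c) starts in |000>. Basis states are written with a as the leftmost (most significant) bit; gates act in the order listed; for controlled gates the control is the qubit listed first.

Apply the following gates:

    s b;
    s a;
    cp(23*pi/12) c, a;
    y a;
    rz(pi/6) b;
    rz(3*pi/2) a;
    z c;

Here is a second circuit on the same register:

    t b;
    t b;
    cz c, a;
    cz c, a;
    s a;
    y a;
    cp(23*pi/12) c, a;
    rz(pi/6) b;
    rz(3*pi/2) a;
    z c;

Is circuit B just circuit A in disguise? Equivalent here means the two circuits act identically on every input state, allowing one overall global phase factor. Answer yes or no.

No, they are not equivalent — no single phase factor reconciles the two unitaries.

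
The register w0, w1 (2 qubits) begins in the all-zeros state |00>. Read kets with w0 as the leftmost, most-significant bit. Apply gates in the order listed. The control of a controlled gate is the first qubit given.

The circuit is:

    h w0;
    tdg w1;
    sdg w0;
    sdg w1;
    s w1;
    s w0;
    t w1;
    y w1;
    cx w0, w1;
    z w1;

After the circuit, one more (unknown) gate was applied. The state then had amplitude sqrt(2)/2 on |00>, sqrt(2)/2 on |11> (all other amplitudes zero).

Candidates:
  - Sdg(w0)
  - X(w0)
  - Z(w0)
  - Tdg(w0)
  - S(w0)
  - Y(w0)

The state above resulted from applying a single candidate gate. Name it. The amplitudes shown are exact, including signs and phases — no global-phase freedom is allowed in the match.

The applied gate was Y(w0).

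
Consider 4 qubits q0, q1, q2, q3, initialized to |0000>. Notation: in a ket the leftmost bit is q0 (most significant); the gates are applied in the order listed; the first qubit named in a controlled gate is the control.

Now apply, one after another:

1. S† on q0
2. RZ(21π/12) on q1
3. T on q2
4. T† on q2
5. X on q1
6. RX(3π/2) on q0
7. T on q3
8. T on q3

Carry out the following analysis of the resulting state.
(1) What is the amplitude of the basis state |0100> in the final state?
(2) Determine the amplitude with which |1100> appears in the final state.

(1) The amplitude on |0100> is sqrt(2)*exp(I*pi/8)/2.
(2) |1100> carries amplitude sqrt(2)*exp(5*I*pi/8)/2 in the final state.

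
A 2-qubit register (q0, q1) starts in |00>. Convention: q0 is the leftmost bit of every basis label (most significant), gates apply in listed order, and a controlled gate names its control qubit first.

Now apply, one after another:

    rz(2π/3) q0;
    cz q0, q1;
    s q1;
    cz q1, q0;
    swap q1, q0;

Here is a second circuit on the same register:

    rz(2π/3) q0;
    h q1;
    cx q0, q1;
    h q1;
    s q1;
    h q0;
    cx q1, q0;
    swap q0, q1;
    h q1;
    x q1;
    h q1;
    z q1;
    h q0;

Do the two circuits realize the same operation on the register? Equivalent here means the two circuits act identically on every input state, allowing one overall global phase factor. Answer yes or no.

No: there is an input state on which the two circuits produce genuinely different outputs (not merely differing by a phase).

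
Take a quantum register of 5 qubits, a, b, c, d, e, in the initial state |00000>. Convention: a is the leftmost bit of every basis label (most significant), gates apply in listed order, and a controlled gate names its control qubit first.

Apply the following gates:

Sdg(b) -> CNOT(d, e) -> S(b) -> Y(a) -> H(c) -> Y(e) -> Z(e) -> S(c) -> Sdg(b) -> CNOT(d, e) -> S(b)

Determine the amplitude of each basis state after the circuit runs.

The resulting statevector has amplitude sqrt(2)/2 on |10001>, sqrt(2)*I/2 on |10101>, and 0 on every other basis state.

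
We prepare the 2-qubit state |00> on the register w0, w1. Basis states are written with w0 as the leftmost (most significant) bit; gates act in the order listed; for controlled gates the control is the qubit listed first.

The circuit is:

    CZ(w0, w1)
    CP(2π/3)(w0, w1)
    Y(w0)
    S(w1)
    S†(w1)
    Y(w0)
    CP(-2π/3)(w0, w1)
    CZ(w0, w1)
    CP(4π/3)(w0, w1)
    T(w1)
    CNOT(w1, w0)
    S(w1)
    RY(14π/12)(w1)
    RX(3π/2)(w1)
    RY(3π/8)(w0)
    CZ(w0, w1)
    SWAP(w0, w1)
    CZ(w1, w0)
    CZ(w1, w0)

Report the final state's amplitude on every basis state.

The final amplitudes are (1 - I)*(sqrt(3) - I)*cos(3*pi/16)/4 on |00>, (1 - I)*(sqrt(3) - I)*sin(3*pi/16)/4 on |01>, -(1 - I)*(sqrt(3) + I)*cos(3*pi/16)/4 on |10>, (1 - I)*(sqrt(3) + I)*sin(3*pi/16)/4 on |11>.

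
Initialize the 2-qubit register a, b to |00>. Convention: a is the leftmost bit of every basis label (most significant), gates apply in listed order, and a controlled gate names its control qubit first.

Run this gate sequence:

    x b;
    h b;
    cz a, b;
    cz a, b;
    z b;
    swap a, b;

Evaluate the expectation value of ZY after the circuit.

The expectation value of ZY is 0. Key observation: the block from step 3 through step 4 cancels to the identity and can be dropped.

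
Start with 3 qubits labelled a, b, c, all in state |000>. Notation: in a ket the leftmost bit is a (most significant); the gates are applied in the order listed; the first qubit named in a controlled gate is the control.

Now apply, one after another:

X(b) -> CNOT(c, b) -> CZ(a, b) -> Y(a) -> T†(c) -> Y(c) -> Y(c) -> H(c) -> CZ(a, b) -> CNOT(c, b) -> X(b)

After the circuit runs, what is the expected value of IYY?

The expectation value of IYY is -1.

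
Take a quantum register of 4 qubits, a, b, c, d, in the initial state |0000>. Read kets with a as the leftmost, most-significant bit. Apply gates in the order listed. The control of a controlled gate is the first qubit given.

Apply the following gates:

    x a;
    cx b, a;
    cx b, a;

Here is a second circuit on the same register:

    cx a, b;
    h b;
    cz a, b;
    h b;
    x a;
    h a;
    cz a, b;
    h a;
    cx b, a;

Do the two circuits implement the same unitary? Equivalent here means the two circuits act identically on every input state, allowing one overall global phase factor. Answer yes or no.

Yes — the two circuits implement the same unitary up to a global phase.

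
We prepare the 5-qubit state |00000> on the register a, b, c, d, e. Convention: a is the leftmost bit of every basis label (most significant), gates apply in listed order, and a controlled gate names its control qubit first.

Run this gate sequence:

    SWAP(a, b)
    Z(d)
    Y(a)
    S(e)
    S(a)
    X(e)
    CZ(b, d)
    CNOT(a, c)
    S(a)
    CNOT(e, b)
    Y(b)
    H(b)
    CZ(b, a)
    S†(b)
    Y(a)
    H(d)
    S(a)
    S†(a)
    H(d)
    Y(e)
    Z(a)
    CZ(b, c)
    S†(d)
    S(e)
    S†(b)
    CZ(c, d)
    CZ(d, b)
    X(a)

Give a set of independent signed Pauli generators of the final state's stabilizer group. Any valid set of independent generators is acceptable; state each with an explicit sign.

The final state is stabilized by the group generated by -IXIII, -ZIIII, -IIZII, +IIIZI, +IIIIZ; other independent generating sets are equally valid. Key observation: the block from step 16 through step 19 cancels to the identity and can be dropped.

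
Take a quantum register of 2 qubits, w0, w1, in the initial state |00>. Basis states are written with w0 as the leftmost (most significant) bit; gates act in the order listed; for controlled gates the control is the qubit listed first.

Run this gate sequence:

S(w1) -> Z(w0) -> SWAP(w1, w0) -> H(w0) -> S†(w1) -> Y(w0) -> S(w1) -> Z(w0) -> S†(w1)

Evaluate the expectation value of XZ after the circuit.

The expectation value of XZ is 1.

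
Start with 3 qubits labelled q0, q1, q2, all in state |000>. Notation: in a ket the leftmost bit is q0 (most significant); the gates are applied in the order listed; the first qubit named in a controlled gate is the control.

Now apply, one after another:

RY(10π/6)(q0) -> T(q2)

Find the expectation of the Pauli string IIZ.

The observable IIZ averages to 1.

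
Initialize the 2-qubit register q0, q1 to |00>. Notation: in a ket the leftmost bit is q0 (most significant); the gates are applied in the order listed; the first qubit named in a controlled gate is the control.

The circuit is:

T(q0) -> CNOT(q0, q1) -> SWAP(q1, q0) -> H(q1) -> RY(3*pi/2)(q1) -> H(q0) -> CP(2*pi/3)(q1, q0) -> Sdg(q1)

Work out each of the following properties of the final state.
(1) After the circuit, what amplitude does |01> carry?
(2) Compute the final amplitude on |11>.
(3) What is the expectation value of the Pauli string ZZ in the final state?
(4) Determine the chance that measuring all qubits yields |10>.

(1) The final state's coefficient on |01> equals 0.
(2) The amplitude on |11> is 0.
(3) The expectation value of ZZ is 0.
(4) The probability of measuring |10> is 1/2.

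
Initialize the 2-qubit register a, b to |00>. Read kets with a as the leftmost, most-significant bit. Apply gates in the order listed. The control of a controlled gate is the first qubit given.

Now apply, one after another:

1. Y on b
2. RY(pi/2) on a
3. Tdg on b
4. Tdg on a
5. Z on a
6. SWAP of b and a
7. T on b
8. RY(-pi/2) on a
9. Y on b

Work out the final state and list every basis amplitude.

The final amplitudes are exp(3*I*pi/4)/2 on |00>, exp(3*I*pi/4)/2 on |01>, exp(3*I*pi/4)/2 on |10>, exp(3*I*pi/4)/2 on |11>.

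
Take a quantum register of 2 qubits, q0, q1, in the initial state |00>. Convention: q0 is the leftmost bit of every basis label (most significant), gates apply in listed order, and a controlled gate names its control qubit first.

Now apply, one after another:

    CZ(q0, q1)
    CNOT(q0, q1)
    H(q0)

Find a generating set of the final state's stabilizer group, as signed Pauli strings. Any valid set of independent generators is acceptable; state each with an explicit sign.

The final state is stabilized by the group generated by +XI, +IZ; other independent generating sets are equally valid.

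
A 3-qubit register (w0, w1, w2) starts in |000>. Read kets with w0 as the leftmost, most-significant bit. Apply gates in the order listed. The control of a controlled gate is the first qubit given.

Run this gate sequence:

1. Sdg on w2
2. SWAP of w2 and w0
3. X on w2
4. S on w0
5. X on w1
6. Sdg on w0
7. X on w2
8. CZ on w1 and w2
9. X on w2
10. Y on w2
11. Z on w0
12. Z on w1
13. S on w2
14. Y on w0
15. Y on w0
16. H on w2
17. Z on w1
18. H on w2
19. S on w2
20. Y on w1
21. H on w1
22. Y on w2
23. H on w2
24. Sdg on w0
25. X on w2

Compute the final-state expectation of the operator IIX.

The expectation value of IIX is -1.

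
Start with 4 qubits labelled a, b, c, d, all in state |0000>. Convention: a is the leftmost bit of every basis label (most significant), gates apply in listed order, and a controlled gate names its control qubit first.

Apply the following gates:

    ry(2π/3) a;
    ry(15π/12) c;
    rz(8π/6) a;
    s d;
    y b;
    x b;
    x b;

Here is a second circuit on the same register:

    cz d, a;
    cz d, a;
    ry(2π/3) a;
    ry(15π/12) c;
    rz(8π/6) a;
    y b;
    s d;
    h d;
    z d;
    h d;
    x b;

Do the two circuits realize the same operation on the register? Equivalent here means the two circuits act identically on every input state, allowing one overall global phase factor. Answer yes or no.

No, they are not equivalent — no single phase factor reconciles the two unitaries.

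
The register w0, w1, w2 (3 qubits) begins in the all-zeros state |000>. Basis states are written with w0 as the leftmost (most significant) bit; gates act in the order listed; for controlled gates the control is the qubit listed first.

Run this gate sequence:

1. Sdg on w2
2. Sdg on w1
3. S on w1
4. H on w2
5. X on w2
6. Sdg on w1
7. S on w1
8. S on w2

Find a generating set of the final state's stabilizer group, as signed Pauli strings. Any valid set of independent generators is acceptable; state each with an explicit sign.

The final state is stabilized by the group generated by +IIY, +ZII, +IZI; other independent generating sets are equally valid.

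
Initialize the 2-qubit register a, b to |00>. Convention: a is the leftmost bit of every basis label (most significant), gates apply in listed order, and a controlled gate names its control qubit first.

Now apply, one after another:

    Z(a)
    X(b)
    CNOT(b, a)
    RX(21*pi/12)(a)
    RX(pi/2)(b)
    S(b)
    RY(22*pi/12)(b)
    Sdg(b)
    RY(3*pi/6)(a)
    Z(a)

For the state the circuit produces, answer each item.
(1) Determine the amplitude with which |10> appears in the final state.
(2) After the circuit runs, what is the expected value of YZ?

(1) |10> carries amplitude -sqrt(2)*sqrt(2 - sqrt(2))/8 + sqrt(2)*I*sqrt(sqrt(2) + 2)/8 in the final state.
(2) The expectation value of YZ is -sqrt(2)/4.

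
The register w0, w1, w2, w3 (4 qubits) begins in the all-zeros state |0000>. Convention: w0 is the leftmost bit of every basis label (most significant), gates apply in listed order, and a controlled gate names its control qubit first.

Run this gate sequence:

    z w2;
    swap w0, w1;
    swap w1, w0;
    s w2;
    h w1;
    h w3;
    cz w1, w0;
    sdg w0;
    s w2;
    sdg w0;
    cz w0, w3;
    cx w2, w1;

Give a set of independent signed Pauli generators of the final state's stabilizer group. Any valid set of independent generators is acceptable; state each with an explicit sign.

The final state is stabilized by the group generated by +IXII, +IIIX, +ZIII, +IIZI; other independent generating sets are equally valid.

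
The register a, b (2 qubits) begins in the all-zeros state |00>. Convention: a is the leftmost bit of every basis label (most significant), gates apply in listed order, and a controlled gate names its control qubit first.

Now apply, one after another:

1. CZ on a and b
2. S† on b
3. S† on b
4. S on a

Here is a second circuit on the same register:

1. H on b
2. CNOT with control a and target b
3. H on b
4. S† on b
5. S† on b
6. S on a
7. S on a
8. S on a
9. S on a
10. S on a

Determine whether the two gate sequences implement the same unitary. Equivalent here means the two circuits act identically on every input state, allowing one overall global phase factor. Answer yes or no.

Yes — the two circuits implement the same unitary up to a global phase.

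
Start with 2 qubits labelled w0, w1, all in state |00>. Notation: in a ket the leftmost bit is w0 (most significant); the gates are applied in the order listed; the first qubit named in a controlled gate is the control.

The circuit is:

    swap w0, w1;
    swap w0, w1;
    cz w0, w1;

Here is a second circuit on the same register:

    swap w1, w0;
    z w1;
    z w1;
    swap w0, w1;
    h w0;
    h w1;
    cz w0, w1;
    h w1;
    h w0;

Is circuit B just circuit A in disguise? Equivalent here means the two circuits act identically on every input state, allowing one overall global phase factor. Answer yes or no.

No: there is an input state on which the two circuits produce genuinely different outputs (not merely differing by a phase).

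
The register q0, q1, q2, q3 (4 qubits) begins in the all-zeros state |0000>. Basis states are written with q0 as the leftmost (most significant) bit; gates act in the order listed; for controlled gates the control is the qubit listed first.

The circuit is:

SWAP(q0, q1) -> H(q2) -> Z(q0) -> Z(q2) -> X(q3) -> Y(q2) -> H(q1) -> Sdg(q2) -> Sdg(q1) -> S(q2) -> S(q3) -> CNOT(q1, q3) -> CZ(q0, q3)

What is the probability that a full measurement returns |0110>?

The probability of measuring |0110> is 1/4.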